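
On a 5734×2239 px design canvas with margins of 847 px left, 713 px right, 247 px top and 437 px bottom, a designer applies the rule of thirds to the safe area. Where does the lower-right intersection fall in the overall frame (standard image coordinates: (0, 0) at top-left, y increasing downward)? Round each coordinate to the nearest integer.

Content width = 5734 − 847 − 713 = 4174 px; content height = 2239 − 247 − 437 = 1555 px.
Lower-right is two-thirds across and two-thirds down within the safe area.
x = 847 + 2 × 4174/3 = 847 + 2782.67 ≈ 3630
y = 247 + 2 × 1555/3 = 247 + 1036.67 ≈ 1284

x = 3630 px, y = 1284 px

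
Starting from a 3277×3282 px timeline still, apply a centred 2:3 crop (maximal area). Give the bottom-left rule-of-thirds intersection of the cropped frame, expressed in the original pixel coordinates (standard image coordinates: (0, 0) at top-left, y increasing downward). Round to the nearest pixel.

(1274, 2188)

3277/3282 > 2/3, so the 2:3 crop keeps the full height 3282 and trims width to 3282 × 2/3 = 2188.00 px.
Left offset = (3277 − 2188.00)/2 = 544.50 px; top offset = 0.
Bottom-left is one-third across and two-thirds down within the crop:
x = 544.50 + 1 × 2188.00/3 ≈ 1274; y = 0.00 + 2 × 3282.00/3 ≈ 2188.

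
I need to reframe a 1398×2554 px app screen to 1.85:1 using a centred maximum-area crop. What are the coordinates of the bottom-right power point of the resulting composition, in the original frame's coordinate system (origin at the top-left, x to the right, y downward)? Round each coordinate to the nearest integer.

1398/2554 < 1.85/1, so the 1.85:1 crop keeps the full width 1398 and trims height to 1398 × 1/1.85 = 755.68 px.
Top offset = (2554 − 755.68)/2 = 899.16 px; left offset = 0.
Bottom-right is two-thirds across and two-thirds down within the crop:
x = 0.00 + 2 × 1398.00/3 ≈ 932; y = 899.16 + 2 × 755.68/3 ≈ 1403.

x = 932 px, y = 1403 px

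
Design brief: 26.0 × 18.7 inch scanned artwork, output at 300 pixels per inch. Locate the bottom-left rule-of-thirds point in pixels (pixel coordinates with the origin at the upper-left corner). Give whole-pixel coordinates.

(2600, 3740)

In pixels the canvas is 26.0 × 300 = 7800 wide and 18.7 × 300 = 5610 tall.
The bottom-left point is one-third across and two-thirds down:
x = 1 × 7800/3 ≈ 2600; y = 2 × 5610/3 ≈ 3740.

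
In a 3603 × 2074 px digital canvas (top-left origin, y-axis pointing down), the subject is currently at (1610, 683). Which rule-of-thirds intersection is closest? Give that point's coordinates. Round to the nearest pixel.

(1201, 691)

Third lines: x ∈ {1201, 2402}, y ∈ {691, 1383}.
1610 is closer to x = 1201; 683 is closer to y = 691.
So the nearest intersection is the upper-left power point.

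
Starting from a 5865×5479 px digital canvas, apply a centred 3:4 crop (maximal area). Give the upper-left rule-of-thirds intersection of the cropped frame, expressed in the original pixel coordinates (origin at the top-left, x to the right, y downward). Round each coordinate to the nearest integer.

x = 2248 px, y = 1826 px

5865/5479 > 3/4, so the 3:4 crop keeps the full height 5479 and trims width to 5479 × 3/4 = 4109.25 px.
Left offset = (5865 − 4109.25)/2 = 877.88 px; top offset = 0.
Upper-left is one-third across and one-third down within the crop:
x = 877.88 + 1 × 4109.25/3 ≈ 2248; y = 0.00 + 1 × 5479.00/3 ≈ 1826.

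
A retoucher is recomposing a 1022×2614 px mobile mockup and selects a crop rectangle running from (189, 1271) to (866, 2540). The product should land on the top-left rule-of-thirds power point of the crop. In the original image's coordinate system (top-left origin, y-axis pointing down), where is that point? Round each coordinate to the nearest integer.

Crop width = 866 − 189 = 677 px; one third is 225.67 px.
Crop height = 2540 − 1271 = 1269 px; one third is 423.00 px.
The top-left point is one-third across and one-third down within the crop:
x = 189 + 1 × 225.67 ≈ 415; y = 1271 + 1 × 423.00 ≈ 1694.

(415, 1694)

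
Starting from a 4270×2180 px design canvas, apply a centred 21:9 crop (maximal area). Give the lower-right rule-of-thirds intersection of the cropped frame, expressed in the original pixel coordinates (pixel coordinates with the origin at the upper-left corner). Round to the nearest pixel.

4270/2180 < 21/9, so the 21:9 crop keeps the full width 4270 and trims height to 4270 × 9/21 = 1830.00 px.
Top offset = (2180 − 1830.00)/2 = 175.00 px; left offset = 0.
Lower-right is two-thirds across and two-thirds down within the crop:
x = 0.00 + 2 × 4270.00/3 ≈ 2847; y = 175.00 + 2 × 1830.00/3 ≈ 1395.

x = 2847 px, y = 1395 px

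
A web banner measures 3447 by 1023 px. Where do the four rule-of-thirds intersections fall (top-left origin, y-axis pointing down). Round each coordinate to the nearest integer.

(1149, 341), (2298, 341), (1149, 682), (2298, 682)

One third of 3447 is 1149; one third of 1023 is 341.
Vertical third lines at x = 1149 and x = 2298; horizontal third lines at y = 341 and y = 682.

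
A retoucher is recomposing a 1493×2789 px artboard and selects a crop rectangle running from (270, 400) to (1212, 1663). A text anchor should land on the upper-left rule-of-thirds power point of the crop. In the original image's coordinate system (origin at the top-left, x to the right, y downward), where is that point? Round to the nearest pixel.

(584, 821)

Crop width = 1212 − 270 = 942 px; one third is 314.00 px.
Crop height = 1663 − 400 = 1263 px; one third is 421.00 px.
The upper-left point is one-third across and one-third down within the crop:
x = 270 + 1 × 314.00 ≈ 584; y = 400 + 1 × 421.00 ≈ 821.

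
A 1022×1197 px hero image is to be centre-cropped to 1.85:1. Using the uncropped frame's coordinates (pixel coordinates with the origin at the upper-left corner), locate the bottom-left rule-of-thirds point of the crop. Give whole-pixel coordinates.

x = 341 px, y = 691 px

1022/1197 < 1.85/1, so the 1.85:1 crop keeps the full width 1022 and trims height to 1022 × 1/1.85 = 552.43 px.
Top offset = (1197 − 552.43)/2 = 322.28 px; left offset = 0.
Bottom-left is one-third across and two-thirds down within the crop:
x = 0.00 + 1 × 1022.00/3 ≈ 341; y = 322.28 + 2 × 552.43/3 ≈ 691.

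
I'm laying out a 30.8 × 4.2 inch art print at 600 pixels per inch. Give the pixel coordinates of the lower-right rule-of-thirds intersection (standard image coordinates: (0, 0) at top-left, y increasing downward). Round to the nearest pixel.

In pixels the canvas is 30.8 × 600 = 18480 wide and 4.2 × 600 = 2520 tall.
The lower-right point is two-thirds across and two-thirds down:
x = 2 × 18480/3 ≈ 12320; y = 2 × 2520/3 ≈ 1680.

(12320, 1680)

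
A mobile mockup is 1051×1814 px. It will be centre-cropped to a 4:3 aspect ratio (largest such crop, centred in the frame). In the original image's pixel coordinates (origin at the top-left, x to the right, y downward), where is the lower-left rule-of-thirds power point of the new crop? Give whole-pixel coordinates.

1051/1814 < 4/3, so the 4:3 crop keeps the full width 1051 and trims height to 1051 × 3/4 = 788.25 px.
Top offset = (1814 − 788.25)/2 = 512.88 px; left offset = 0.
Lower-left is one-third across and two-thirds down within the crop:
x = 0.00 + 1 × 1051.00/3 ≈ 350; y = 512.88 + 2 × 788.25/3 ≈ 1038.

x = 350 px, y = 1038 px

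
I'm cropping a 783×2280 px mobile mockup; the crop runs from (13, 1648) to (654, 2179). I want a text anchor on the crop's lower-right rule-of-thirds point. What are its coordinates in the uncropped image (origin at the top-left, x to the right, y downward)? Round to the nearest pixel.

x = 440 px, y = 2002 px

Crop width = 654 − 13 = 641 px; one third is 213.67 px.
Crop height = 2179 − 1648 = 531 px; one third is 177.00 px.
The lower-right point is two-thirds across and two-thirds down within the crop:
x = 13 + 2 × 213.67 ≈ 440; y = 1648 + 2 × 177.00 ≈ 2002.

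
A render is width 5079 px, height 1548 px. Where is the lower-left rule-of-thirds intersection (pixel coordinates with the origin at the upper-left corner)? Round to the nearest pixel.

The lower-left point sits one-third of the way across and two-thirds of the way down.
x = 1 × 5079/3 ≈ 1693; y = 2 × 1548/3 ≈ 1032.

(1693, 1032)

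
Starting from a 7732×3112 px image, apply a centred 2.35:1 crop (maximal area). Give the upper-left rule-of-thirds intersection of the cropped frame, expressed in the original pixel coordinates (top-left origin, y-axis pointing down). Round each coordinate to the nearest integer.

7732/3112 > 2.35/1, so the 2.35:1 crop keeps the full height 3112 and trims width to 3112 × 2.35/1 = 7313.20 px.
Left offset = (7732 − 7313.20)/2 = 209.40 px; top offset = 0.
Upper-left is one-third across and one-third down within the crop:
x = 209.40 + 1 × 7313.20/3 ≈ 2647; y = 0.00 + 1 × 3112.00/3 ≈ 1037.

x = 2647 px, y = 1037 px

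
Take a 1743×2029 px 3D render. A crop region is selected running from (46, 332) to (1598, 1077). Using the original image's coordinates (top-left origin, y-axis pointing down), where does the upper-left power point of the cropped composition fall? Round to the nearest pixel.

x = 563 px, y = 580 px

Crop width = 1598 − 46 = 1552 px; one third is 517.33 px.
Crop height = 1077 − 332 = 745 px; one third is 248.33 px.
The upper-left point is one-third across and one-third down within the crop:
x = 46 + 1 × 517.33 ≈ 563; y = 332 + 1 × 248.33 ≈ 580.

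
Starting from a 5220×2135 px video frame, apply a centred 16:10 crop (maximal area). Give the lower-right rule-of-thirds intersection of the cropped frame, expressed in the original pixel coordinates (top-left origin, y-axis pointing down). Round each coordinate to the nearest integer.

(3179, 1423)

5220/2135 > 16/10, so the 16:10 crop keeps the full height 2135 and trims width to 2135 × 16/10 = 3416.00 px.
Left offset = (5220 − 3416.00)/2 = 902.00 px; top offset = 0.
Lower-right is two-thirds across and two-thirds down within the crop:
x = 902.00 + 2 × 3416.00/3 ≈ 3179; y = 0.00 + 2 × 2135.00/3 ≈ 1423.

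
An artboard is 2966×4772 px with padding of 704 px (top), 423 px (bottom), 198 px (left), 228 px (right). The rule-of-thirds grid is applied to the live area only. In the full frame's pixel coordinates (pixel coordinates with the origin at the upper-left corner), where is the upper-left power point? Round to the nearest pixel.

Content width = 2966 − 198 − 228 = 2540 px; content height = 4772 − 704 − 423 = 3645 px.
Upper-left is one-third across and one-third down within the live area.
x = 198 + 1 × 2540/3 = 198 + 846.67 ≈ 1045
y = 704 + 1 × 3645/3 = 704 + 1215.00 ≈ 1919

x = 1045 px, y = 1919 px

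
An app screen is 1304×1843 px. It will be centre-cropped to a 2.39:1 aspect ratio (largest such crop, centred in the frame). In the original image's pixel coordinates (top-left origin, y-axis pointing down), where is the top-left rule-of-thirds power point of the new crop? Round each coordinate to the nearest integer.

(435, 831)

1304/1843 < 2.39/1, so the 2.39:1 crop keeps the full width 1304 and trims height to 1304 × 1/2.39 = 545.61 px.
Top offset = (1843 − 545.61)/2 = 648.70 px; left offset = 0.
Top-left is one-third across and one-third down within the crop:
x = 0.00 + 1 × 1304.00/3 ≈ 435; y = 648.70 + 1 × 545.61/3 ≈ 831.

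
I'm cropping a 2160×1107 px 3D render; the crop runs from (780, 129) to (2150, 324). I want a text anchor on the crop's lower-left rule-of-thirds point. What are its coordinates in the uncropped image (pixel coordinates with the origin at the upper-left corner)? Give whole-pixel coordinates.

Crop width = 2150 − 780 = 1370 px; one third is 456.67 px.
Crop height = 324 − 129 = 195 px; one third is 65.00 px.
The lower-left point is one-third across and two-thirds down within the crop:
x = 780 + 1 × 456.67 ≈ 1237; y = 129 + 2 × 65.00 ≈ 259.

x = 1237 px, y = 259 px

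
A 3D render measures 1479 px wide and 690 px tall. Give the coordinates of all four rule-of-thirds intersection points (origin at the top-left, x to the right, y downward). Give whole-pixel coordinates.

One third of 1479 is 493; one third of 690 is 230.
Vertical third lines at x = 493 and x = 986; horizontal third lines at y = 230 and y = 460.

(493, 230), (986, 230), (493, 460), (986, 460)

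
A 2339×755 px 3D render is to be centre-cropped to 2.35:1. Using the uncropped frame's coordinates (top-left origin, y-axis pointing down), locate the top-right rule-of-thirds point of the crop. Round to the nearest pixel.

x = 1465 px, y = 252 px

2339/755 > 2.35/1, so the 2.35:1 crop keeps the full height 755 and trims width to 755 × 2.35/1 = 1774.25 px.
Left offset = (2339 − 1774.25)/2 = 282.38 px; top offset = 0.
Top-right is two-thirds across and one-third down within the crop:
x = 282.38 + 2 × 1774.25/3 ≈ 1465; y = 0.00 + 1 × 755.00/3 ≈ 252.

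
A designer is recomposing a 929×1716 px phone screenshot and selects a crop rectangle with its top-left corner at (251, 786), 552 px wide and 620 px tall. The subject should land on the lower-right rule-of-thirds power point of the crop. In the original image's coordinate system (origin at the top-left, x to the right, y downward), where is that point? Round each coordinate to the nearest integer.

One third of the crop width 552 is 184.00 px.
One third of the crop height 620 is 206.67 px.
The lower-right point is two-thirds across and two-thirds down within the crop:
x = 251 + 2 × 184.00 ≈ 619; y = 786 + 2 × 206.67 ≈ 1199.

(619, 1199)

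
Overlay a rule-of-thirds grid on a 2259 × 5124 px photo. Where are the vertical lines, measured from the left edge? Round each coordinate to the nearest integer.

x = 753 px and x = 1506 px

2259 / 3 = 753, so the vertical lines sit at one and two thirds of 2259.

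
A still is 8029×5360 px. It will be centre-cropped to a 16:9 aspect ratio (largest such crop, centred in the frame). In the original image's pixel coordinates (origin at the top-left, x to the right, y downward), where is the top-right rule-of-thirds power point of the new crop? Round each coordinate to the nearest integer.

x = 5353 px, y = 1927 px

8029/5360 < 16/9, so the 16:9 crop keeps the full width 8029 and trims height to 8029 × 9/16 = 4516.31 px.
Top offset = (5360 − 4516.31)/2 = 421.84 px; left offset = 0.
Top-right is two-thirds across and one-third down within the crop:
x = 0.00 + 2 × 8029.00/3 ≈ 5353; y = 421.84 + 1 × 4516.31/3 ≈ 1927.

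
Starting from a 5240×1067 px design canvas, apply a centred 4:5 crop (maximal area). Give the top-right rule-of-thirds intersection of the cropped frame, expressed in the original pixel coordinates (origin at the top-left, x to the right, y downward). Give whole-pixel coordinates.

x = 2762 px, y = 356 px

5240/1067 > 4/5, so the 4:5 crop keeps the full height 1067 and trims width to 1067 × 4/5 = 853.60 px.
Left offset = (5240 − 853.60)/2 = 2193.20 px; top offset = 0.
Top-right is two-thirds across and one-third down within the crop:
x = 2193.20 + 2 × 853.60/3 ≈ 2762; y = 0.00 + 1 × 1067.00/3 ≈ 356.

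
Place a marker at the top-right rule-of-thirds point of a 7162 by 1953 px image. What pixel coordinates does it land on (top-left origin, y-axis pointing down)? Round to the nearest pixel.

(4775, 651)

The top-right point sits two-thirds of the way across and one-third of the way down.
x = 2 × 7162/3 ≈ 4775; y = 1 × 1953/3 ≈ 651.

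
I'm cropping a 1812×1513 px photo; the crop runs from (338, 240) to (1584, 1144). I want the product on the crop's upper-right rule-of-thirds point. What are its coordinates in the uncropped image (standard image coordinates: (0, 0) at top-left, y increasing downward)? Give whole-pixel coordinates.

Crop width = 1584 − 338 = 1246 px; one third is 415.33 px.
Crop height = 1144 − 240 = 904 px; one third is 301.33 px.
The upper-right point is two-thirds across and one-third down within the crop:
x = 338 + 2 × 415.33 ≈ 1169; y = 240 + 1 × 301.33 ≈ 541.

x = 1169 px, y = 541 px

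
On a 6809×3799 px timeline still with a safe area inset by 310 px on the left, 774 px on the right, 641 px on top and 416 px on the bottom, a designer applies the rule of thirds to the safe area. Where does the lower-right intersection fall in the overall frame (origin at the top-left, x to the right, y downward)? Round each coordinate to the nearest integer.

Content width = 6809 − 310 − 774 = 5725 px; content height = 3799 − 641 − 416 = 2742 px.
Lower-right is two-thirds across and two-thirds down within the safe area.
x = 310 + 2 × 5725/3 = 310 + 3816.67 ≈ 4127
y = 641 + 2 × 2742/3 = 641 + 1828.00 ≈ 2469

(4127, 2469)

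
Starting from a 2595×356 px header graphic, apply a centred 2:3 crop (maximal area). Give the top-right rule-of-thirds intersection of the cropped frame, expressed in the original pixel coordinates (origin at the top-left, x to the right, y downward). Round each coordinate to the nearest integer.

(1337, 119)

2595/356 > 2/3, so the 2:3 crop keeps the full height 356 and trims width to 356 × 2/3 = 237.33 px.
Left offset = (2595 − 237.33)/2 = 1178.83 px; top offset = 0.
Top-right is two-thirds across and one-third down within the crop:
x = 1178.83 + 2 × 237.33/3 ≈ 1337; y = 0.00 + 1 × 356.00/3 ≈ 119.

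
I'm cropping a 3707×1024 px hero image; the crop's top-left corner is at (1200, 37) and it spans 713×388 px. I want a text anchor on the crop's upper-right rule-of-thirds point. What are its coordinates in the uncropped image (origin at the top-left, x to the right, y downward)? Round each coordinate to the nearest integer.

One third of the crop width 713 is 237.67 px.
One third of the crop height 388 is 129.33 px.
The upper-right point is two-thirds across and one-third down within the crop:
x = 1200 + 2 × 237.67 ≈ 1675; y = 37 + 1 × 129.33 ≈ 166.

x = 1675 px, y = 166 px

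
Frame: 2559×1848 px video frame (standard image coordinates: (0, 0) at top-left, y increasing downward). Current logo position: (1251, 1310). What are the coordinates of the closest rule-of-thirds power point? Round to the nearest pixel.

x = 853 px, y = 1232 px

Third lines: x ∈ {853, 1706}, y ∈ {616, 1232}.
1251 is closer to x = 853; 1310 is closer to y = 1232.
So the nearest intersection is the lower-left power point.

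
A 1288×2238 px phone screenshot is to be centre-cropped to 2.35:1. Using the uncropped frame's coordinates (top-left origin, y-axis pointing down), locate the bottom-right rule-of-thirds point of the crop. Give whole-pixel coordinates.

1288/2238 < 2.35/1, so the 2.35:1 crop keeps the full width 1288 and trims height to 1288 × 1/2.35 = 548.09 px.
Top offset = (2238 − 548.09)/2 = 844.96 px; left offset = 0.
Bottom-right is two-thirds across and two-thirds down within the crop:
x = 0.00 + 2 × 1288.00/3 ≈ 859; y = 844.96 + 2 × 548.09/3 ≈ 1210.

x = 859 px, y = 1210 px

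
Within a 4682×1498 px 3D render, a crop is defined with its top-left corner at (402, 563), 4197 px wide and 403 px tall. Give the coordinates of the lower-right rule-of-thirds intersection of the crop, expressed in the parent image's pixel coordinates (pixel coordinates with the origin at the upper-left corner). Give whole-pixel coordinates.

One third of the crop width 4197 is 1399.00 px.
One third of the crop height 403 is 134.33 px.
The lower-right point is two-thirds across and two-thirds down within the crop:
x = 402 + 2 × 1399.00 ≈ 3200; y = 563 + 2 × 134.33 ≈ 832.

x = 3200 px, y = 832 px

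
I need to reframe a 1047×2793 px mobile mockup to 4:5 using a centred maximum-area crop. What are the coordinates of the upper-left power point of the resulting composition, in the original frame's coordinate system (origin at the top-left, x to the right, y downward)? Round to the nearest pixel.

(349, 1178)

1047/2793 < 4/5, so the 4:5 crop keeps the full width 1047 and trims height to 1047 × 5/4 = 1308.75 px.
Top offset = (2793 − 1308.75)/2 = 742.12 px; left offset = 0.
Upper-left is one-third across and one-third down within the crop:
x = 0.00 + 1 × 1047.00/3 ≈ 349; y = 742.12 + 1 × 1308.75/3 ≈ 1178.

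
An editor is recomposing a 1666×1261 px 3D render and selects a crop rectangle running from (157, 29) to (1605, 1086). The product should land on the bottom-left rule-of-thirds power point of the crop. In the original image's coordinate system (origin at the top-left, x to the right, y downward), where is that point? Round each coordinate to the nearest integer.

Crop width = 1605 − 157 = 1448 px; one third is 482.67 px.
Crop height = 1086 − 29 = 1057 px; one third is 352.33 px.
The bottom-left point is one-third across and two-thirds down within the crop:
x = 157 + 1 × 482.67 ≈ 640; y = 29 + 2 × 352.33 ≈ 734.

(640, 734)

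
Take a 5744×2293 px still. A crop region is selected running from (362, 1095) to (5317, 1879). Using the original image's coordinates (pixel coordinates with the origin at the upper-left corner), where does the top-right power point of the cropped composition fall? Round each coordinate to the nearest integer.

Crop width = 5317 − 362 = 4955 px; one third is 1651.67 px.
Crop height = 1879 − 1095 = 784 px; one third is 261.33 px.
The top-right point is two-thirds across and one-third down within the crop:
x = 362 + 2 × 1651.67 ≈ 3665; y = 1095 + 1 × 261.33 ≈ 1356.

x = 3665 px, y = 1356 px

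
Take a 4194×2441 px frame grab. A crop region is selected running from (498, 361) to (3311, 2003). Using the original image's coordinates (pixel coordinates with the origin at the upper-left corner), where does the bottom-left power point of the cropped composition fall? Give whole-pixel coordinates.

(1436, 1456)

Crop width = 3311 − 498 = 2813 px; one third is 937.67 px.
Crop height = 2003 − 361 = 1642 px; one third is 547.33 px.
The bottom-left point is one-third across and two-thirds down within the crop:
x = 498 + 1 × 937.67 ≈ 1436; y = 361 + 2 × 547.33 ≈ 1456.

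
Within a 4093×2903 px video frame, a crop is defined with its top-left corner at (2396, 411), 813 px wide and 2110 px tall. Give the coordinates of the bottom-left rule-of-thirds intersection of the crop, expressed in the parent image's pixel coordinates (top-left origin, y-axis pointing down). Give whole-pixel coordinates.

One third of the crop width 813 is 271.00 px.
One third of the crop height 2110 is 703.33 px.
The bottom-left point is one-third across and two-thirds down within the crop:
x = 2396 + 1 × 271.00 ≈ 2667; y = 411 + 2 × 703.33 ≈ 1818.

(2667, 1818)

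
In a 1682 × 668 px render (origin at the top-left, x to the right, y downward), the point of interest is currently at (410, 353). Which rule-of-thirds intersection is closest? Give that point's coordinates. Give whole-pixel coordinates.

(561, 445)

Third lines: x ∈ {561, 1121}, y ∈ {223, 445}.
410 is closer to x = 561; 353 is closer to y = 445.
So the nearest intersection is the lower-left power point.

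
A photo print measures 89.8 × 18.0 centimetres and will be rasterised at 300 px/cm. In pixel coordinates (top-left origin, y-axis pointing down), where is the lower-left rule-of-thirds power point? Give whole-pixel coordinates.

x = 8980 px, y = 3600 px

In pixels the canvas is 89.8 × 300 = 26940 wide and 18.0 × 300 = 5400 tall.
The lower-left point is one-third across and two-thirds down:
x = 1 × 26940/3 ≈ 8980; y = 2 × 5400/3 ≈ 3600.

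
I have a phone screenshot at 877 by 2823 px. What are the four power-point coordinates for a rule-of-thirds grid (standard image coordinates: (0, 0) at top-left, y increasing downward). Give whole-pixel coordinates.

One third of 877 is 292.33; one third of 2823 is 941.
Vertical third lines at x = 292 and x = 585; horizontal third lines at y = 941 and y = 1882.

(292, 941), (585, 941), (292, 1882), (585, 1882)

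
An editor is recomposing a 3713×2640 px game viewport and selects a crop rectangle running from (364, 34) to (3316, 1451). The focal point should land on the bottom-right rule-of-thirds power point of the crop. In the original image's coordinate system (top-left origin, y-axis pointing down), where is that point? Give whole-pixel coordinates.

(2332, 979)

Crop width = 3316 − 364 = 2952 px; one third is 984.00 px.
Crop height = 1451 − 34 = 1417 px; one third is 472.33 px.
The bottom-right point is two-thirds across and two-thirds down within the crop:
x = 364 + 2 × 984.00 ≈ 2332; y = 34 + 2 × 472.33 ≈ 979.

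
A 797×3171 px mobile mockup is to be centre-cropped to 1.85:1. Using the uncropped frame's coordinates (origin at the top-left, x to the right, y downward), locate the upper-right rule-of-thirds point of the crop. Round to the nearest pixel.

x = 531 px, y = 1514 px

797/3171 < 1.85/1, so the 1.85:1 crop keeps the full width 797 and trims height to 797 × 1/1.85 = 430.81 px.
Top offset = (3171 − 430.81)/2 = 1370.09 px; left offset = 0.
Upper-right is two-thirds across and one-third down within the crop:
x = 0.00 + 2 × 797.00/3 ≈ 531; y = 1370.09 + 1 × 430.81/3 ≈ 1514.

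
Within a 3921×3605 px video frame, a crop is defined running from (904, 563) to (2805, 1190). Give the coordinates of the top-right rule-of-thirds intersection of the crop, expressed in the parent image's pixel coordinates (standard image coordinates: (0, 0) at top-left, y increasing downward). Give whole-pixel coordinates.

Crop width = 2805 − 904 = 1901 px; one third is 633.67 px.
Crop height = 1190 − 563 = 627 px; one third is 209.00 px.
The top-right point is two-thirds across and one-third down within the crop:
x = 904 + 2 × 633.67 ≈ 2171; y = 563 + 1 × 209.00 ≈ 772.

x = 2171 px, y = 772 px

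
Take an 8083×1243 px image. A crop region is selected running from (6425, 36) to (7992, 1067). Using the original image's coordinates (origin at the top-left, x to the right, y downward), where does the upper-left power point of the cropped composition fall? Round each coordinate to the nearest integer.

x = 6947 px, y = 380 px

Crop width = 7992 − 6425 = 1567 px; one third is 522.33 px.
Crop height = 1067 − 36 = 1031 px; one third is 343.67 px.
The upper-left point is one-third across and one-third down within the crop:
x = 6425 + 1 × 522.33 ≈ 6947; y = 36 + 1 × 343.67 ≈ 380.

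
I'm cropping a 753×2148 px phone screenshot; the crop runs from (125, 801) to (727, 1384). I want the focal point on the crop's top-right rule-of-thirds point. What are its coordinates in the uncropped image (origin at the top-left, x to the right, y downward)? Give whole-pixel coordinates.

Crop width = 727 − 125 = 602 px; one third is 200.67 px.
Crop height = 1384 − 801 = 583 px; one third is 194.33 px.
The top-right point is two-thirds across and one-third down within the crop:
x = 125 + 2 × 200.67 ≈ 526; y = 801 + 1 × 194.33 ≈ 995.

x = 526 px, y = 995 px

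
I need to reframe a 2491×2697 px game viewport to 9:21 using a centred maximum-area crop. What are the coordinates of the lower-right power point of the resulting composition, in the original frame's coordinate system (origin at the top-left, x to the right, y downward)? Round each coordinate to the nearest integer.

x = 1438 px, y = 1798 px

2491/2697 > 9/21, so the 9:21 crop keeps the full height 2697 and trims width to 2697 × 9/21 = 1155.86 px.
Left offset = (2491 − 1155.86)/2 = 667.57 px; top offset = 0.
Lower-right is two-thirds across and two-thirds down within the crop:
x = 667.57 + 2 × 1155.86/3 ≈ 1438; y = 0.00 + 2 × 2697.00/3 ≈ 1798.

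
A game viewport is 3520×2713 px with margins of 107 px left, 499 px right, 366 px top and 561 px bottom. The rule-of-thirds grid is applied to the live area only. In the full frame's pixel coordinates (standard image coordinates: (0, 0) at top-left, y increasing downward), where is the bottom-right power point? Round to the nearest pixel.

(2050, 1557)

Content width = 3520 − 107 − 499 = 2914 px; content height = 2713 − 366 − 561 = 1786 px.
Bottom-right is two-thirds across and two-thirds down within the live area.
x = 107 + 2 × 2914/3 = 107 + 1942.67 ≈ 2050
y = 366 + 2 × 1786/3 = 366 + 1190.67 ≈ 1557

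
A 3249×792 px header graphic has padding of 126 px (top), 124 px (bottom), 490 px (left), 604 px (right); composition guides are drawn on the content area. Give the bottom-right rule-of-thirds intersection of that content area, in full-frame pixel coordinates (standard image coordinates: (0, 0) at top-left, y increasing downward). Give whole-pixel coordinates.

(1927, 487)

Content width = 3249 − 490 − 604 = 2155 px; content height = 792 − 126 − 124 = 542 px.
Bottom-right is two-thirds across and two-thirds down within the content area.
x = 490 + 2 × 2155/3 = 490 + 1436.67 ≈ 1927
y = 126 + 2 × 542/3 = 126 + 361.33 ≈ 487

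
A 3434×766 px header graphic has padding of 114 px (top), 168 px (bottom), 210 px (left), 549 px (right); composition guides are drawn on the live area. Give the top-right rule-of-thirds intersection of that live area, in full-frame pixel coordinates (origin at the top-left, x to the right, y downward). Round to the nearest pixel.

x = 1993 px, y = 275 px

Content width = 3434 − 210 − 549 = 2675 px; content height = 766 − 114 − 168 = 484 px.
Top-right is two-thirds across and one-third down within the live area.
x = 210 + 2 × 2675/3 = 210 + 1783.33 ≈ 1993
y = 114 + 1 × 484/3 = 114 + 161.33 ≈ 275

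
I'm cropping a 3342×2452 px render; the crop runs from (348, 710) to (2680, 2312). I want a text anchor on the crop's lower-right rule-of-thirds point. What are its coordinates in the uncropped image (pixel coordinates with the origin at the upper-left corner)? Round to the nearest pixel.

Crop width = 2680 − 348 = 2332 px; one third is 777.33 px.
Crop height = 2312 − 710 = 1602 px; one third is 534.00 px.
The lower-right point is two-thirds across and two-thirds down within the crop:
x = 348 + 2 × 777.33 ≈ 1903; y = 710 + 2 × 534.00 ≈ 1778.

x = 1903 px, y = 1778 px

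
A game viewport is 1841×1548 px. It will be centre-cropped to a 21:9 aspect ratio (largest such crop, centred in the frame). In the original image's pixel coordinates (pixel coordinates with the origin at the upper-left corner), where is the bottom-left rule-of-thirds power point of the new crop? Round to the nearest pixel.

1841/1548 < 21/9, so the 21:9 crop keeps the full width 1841 and trims height to 1841 × 9/21 = 789.00 px.
Top offset = (1548 − 789.00)/2 = 379.50 px; left offset = 0.
Bottom-left is one-third across and two-thirds down within the crop:
x = 0.00 + 1 × 1841.00/3 ≈ 614; y = 379.50 + 2 × 789.00/3 ≈ 906.

(614, 906)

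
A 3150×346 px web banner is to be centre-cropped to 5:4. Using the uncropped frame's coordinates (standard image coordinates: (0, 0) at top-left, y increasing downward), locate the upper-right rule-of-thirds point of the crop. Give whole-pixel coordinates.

(1647, 115)

3150/346 > 5/4, so the 5:4 crop keeps the full height 346 and trims width to 346 × 5/4 = 432.50 px.
Left offset = (3150 − 432.50)/2 = 1358.75 px; top offset = 0.
Upper-right is two-thirds across and one-third down within the crop:
x = 1358.75 + 2 × 432.50/3 ≈ 1647; y = 0.00 + 1 × 346.00/3 ≈ 115.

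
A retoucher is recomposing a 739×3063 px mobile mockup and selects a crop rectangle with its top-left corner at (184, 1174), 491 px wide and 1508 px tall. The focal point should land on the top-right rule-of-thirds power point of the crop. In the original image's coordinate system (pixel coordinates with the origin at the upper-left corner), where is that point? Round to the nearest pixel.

(511, 1677)

One third of the crop width 491 is 163.67 px.
One third of the crop height 1508 is 502.67 px.
The top-right point is two-thirds across and one-third down within the crop:
x = 184 + 2 × 163.67 ≈ 511; y = 1174 + 1 × 502.67 ≈ 1677.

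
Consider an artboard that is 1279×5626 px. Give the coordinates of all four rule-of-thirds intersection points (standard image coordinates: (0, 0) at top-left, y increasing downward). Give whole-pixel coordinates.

One third of 1279 is 426.33; one third of 5626 is 1875.33.
Vertical third lines at x = 426 and x = 853; horizontal third lines at y = 1875 and y = 3751.

(426, 1875), (853, 1875), (426, 3751), (853, 3751)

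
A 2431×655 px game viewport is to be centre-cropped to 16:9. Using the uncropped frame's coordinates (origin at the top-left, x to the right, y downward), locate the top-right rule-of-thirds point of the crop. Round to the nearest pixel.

(1410, 218)

2431/655 > 16/9, so the 16:9 crop keeps the full height 655 and trims width to 655 × 16/9 = 1164.44 px.
Left offset = (2431 − 1164.44)/2 = 633.28 px; top offset = 0.
Top-right is two-thirds across and one-third down within the crop:
x = 633.28 + 2 × 1164.44/3 ≈ 1410; y = 0.00 + 1 × 655.00/3 ≈ 218.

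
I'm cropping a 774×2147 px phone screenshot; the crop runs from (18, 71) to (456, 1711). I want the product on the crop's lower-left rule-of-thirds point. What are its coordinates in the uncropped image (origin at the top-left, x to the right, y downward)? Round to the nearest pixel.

Crop width = 456 − 18 = 438 px; one third is 146.00 px.
Crop height = 1711 − 71 = 1640 px; one third is 546.67 px.
The lower-left point is one-third across and two-thirds down within the crop:
x = 18 + 1 × 146.00 ≈ 164; y = 71 + 2 × 546.67 ≈ 1164.

(164, 1164)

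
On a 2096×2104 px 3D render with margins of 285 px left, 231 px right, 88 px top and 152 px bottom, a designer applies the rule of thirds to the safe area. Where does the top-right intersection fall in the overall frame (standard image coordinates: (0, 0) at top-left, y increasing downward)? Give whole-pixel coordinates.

Content width = 2096 − 285 − 231 = 1580 px; content height = 2104 − 88 − 152 = 1864 px.
Top-right is two-thirds across and one-third down within the safe area.
x = 285 + 2 × 1580/3 = 285 + 1053.33 ≈ 1338
y = 88 + 1 × 1864/3 = 88 + 621.33 ≈ 709

(1338, 709)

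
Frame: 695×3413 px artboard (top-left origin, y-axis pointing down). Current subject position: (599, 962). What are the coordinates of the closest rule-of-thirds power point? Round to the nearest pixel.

(463, 1138)

Third lines: x ∈ {232, 463}, y ∈ {1138, 2275}.
599 is closer to x = 463; 962 is closer to y = 1138.
So the nearest intersection is the upper-right power point.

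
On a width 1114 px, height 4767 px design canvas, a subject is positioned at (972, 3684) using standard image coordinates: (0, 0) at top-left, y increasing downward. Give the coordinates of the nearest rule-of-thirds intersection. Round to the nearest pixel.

Third lines: x ∈ {371, 743}, y ∈ {1589, 3178}.
972 is closer to x = 743; 3684 is closer to y = 3178.
So the nearest intersection is the lower-right power point.

x = 743 px, y = 3178 px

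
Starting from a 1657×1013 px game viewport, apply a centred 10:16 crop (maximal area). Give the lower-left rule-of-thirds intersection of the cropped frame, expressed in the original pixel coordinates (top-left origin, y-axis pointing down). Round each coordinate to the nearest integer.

1657/1013 > 10/16, so the 10:16 crop keeps the full height 1013 and trims width to 1013 × 10/16 = 633.12 px.
Left offset = (1657 − 633.12)/2 = 511.94 px; top offset = 0.
Lower-left is one-third across and two-thirds down within the crop:
x = 511.94 + 1 × 633.12/3 ≈ 723; y = 0.00 + 2 × 1013.00/3 ≈ 675.

(723, 675)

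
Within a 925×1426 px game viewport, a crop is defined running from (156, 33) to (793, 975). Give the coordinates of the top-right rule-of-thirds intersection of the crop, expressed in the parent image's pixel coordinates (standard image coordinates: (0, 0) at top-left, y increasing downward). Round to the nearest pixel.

(581, 347)

Crop width = 793 − 156 = 637 px; one third is 212.33 px.
Crop height = 975 − 33 = 942 px; one third is 314.00 px.
The top-right point is two-thirds across and one-third down within the crop:
x = 156 + 2 × 212.33 ≈ 581; y = 33 + 1 × 314.00 ≈ 347.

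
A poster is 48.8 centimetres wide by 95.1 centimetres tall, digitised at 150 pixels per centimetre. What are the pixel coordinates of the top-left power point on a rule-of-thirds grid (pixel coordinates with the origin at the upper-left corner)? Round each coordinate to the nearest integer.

(2440, 4755)

In pixels the canvas is 48.8 × 150 = 7320 wide and 95.1 × 150 = 14265 tall.
The top-left point is one-third across and one-third down:
x = 1 × 7320/3 ≈ 2440; y = 1 × 14265/3 ≈ 4755.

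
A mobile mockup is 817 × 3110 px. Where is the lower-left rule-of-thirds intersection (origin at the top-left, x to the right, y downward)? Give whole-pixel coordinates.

The lower-left point sits one-third of the way across and two-thirds of the way down.
x = 1 × 817/3 ≈ 272; y = 2 × 3110/3 ≈ 2073.

(272, 2073)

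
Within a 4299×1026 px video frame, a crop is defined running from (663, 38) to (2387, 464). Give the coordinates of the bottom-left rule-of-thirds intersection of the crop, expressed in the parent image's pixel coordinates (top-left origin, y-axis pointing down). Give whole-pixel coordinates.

x = 1238 px, y = 322 px

Crop width = 2387 − 663 = 1724 px; one third is 574.67 px.
Crop height = 464 − 38 = 426 px; one third is 142.00 px.
The bottom-left point is one-third across and two-thirds down within the crop:
x = 663 + 1 × 574.67 ≈ 1238; y = 38 + 2 × 142.00 ≈ 322.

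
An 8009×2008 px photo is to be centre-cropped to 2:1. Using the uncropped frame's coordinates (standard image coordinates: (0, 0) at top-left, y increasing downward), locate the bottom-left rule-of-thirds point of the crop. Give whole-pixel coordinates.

(3335, 1339)

8009/2008 > 2/1, so the 2:1 crop keeps the full height 2008 and trims width to 2008 × 2/1 = 4016.00 px.
Left offset = (8009 − 4016.00)/2 = 1996.50 px; top offset = 0.
Bottom-left is one-third across and two-thirds down within the crop:
x = 1996.50 + 1 × 4016.00/3 ≈ 3335; y = 0.00 + 2 × 2008.00/3 ≈ 1339.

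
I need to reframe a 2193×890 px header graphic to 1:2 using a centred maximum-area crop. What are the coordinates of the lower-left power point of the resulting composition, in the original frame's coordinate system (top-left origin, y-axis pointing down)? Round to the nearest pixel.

(1022, 593)

2193/890 > 1/2, so the 1:2 crop keeps the full height 890 and trims width to 890 × 1/2 = 445.00 px.
Left offset = (2193 − 445.00)/2 = 874.00 px; top offset = 0.
Lower-left is one-third across and two-thirds down within the crop:
x = 874.00 + 1 × 445.00/3 ≈ 1022; y = 0.00 + 2 × 890.00/3 ≈ 593.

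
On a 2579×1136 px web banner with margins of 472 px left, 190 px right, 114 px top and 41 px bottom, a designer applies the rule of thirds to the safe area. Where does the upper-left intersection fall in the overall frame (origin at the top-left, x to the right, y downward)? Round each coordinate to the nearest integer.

Content width = 2579 − 472 − 190 = 1917 px; content height = 1136 − 114 − 41 = 981 px.
Upper-left is one-third across and one-third down within the safe area.
x = 472 + 1 × 1917/3 = 472 + 639.00 ≈ 1111
y = 114 + 1 × 981/3 = 114 + 327.00 ≈ 441

(1111, 441)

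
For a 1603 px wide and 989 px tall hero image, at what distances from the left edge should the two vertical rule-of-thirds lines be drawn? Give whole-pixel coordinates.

1603 / 3 = 534.33, so the vertical lines sit at one and two thirds of 1603.

534 px and 1069 px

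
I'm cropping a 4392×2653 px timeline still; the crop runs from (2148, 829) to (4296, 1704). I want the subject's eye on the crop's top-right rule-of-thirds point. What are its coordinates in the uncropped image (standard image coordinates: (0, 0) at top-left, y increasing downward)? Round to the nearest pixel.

Crop width = 4296 − 2148 = 2148 px; one third is 716.00 px.
Crop height = 1704 − 829 = 875 px; one third is 291.67 px.
The top-right point is two-thirds across and one-third down within the crop:
x = 2148 + 2 × 716.00 ≈ 3580; y = 829 + 1 × 291.67 ≈ 1121.

x = 3580 px, y = 1121 px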